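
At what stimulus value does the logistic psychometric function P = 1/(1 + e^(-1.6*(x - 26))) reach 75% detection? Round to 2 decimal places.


At P = 0.75: 0.75 = 1/(1 + e^(-k*(x-x0)))
Solving: e^(-k*(x-x0)) = 1/3
x = x0 + ln(3)/k
ln(3) = 1.0986
x = 26 + 1.0986/1.6
= 26 + 0.6866
= 26.69


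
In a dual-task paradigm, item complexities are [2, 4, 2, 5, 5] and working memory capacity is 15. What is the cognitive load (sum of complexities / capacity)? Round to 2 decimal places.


Total complexity = 2 + 4 + 2 + 5 + 5 = 18
Load = total / capacity = 18 / 15
= 1.20


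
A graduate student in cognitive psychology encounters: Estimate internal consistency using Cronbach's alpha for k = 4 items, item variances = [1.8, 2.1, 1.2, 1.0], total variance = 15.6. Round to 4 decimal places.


alpha = (k/(k-1)) * (1 - sum(s_i^2)/s_total^2)
sum(item variances) = 6.1
k/(k-1) = 4/3 = 1.333333
1 - 6.1/15.6 = 1 - 0.391026 = 0.608974
alpha = 1.333333 * 0.608974
= 0.8120


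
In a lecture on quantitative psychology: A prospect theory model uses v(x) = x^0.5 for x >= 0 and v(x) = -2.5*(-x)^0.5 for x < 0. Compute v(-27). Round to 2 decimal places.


Since x = -27 < 0, use v(x) = -lambda*(-x)^alpha
(-x) = 27
27^0.5 = 5.1962
v(-27) = -2.5 * 5.1962
= -12.99


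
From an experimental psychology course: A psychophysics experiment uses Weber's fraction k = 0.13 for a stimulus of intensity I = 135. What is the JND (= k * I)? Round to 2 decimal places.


JND = k * I
JND = 0.13 * 135
= 17.55


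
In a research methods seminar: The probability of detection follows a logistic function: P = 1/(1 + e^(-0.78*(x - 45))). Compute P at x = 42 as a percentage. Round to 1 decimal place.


P(x) = 1/(1 + e^(-0.78*(42 - 45)))
Exponent = -0.78 * -3 = 2.34
e^(2.34) = 10.381237
P = 1/(1 + 10.381237) = 0.087864
Percentage = 8.8


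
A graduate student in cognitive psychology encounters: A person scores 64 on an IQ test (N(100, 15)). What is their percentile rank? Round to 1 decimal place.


z = (IQ - mean) / SD
z = (64 - 100) / 15 = -2.4
Percentile = Phi(-2.4) * 100
Phi(-2.4) = 0.008198
= 0.8


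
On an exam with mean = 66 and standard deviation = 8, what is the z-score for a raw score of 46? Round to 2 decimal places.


z = (X - mu) / sigma
= (46 - 66) / 8
= -20 / 8
= -2.50


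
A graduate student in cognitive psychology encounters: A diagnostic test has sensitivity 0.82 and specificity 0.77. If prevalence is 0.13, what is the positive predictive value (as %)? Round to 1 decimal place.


PPV = (sens * prev) / (sens * prev + (1-spec) * (1-prev))
Numerator = 0.82 * 0.13 = 0.1066
P(positive and no disease) = (1 - spec) * (1 - prev) = (1 - 0.77) * (1 - 0.13) = 0.2001
Denominator = 0.1066 + 0.2001 = 0.3067
PPV = 0.1066 / 0.3067 = 0.347571
As percentage = 34.8


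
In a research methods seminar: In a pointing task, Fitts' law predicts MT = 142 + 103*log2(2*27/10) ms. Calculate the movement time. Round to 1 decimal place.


MT = 142 + 103 * log2(2*27/10)
2D/W = 5.4
log2(5.4) = 2.433
MT = 142 + 103 * 2.433
= 392.6 ms


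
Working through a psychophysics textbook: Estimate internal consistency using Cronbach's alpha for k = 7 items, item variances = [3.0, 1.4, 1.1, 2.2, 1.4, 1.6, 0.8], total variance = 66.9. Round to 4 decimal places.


alpha = (k/(k-1)) * (1 - sum(s_i^2)/s_total^2)
sum(item variances) = 11.5
k/(k-1) = 7/6 = 1.166667
1 - 11.5/66.9 = 1 - 0.171898 = 0.828102
alpha = 1.166667 * 0.828102
= 0.9661


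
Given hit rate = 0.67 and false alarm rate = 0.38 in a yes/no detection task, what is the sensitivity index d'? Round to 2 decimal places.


d' = z(HR) - z(FAR)
z(0.67) = 0.4399
z(0.38) = -0.3055
d' = 0.4399 - -0.3055
= 0.75


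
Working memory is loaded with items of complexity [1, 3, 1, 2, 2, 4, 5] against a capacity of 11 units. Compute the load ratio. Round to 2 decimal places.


Total complexity = 1 + 3 + 1 + 2 + 2 + 4 + 5 = 18
Load = total / capacity = 18 / 11
= 1.64


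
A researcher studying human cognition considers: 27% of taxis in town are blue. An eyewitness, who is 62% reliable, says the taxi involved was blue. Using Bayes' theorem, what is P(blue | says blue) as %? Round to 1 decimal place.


P(blue | says blue) = P(says blue | blue)*P(blue) / [P(says blue | blue)*P(blue) + P(says blue | not blue)*P(not blue)]
Numerator = 0.62 * 0.27 = 0.1674
False identification = 0.38 * 0.73 = 0.2774
P = 0.1674 / (0.1674 + 0.2774)
= 0.1674 / 0.4448
As percentage = 37.6


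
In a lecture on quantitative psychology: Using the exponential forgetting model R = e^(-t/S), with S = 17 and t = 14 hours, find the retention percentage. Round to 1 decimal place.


R = e^(-t/S)
-t/S = -14/17 = -0.823529
R = e^(-0.823529) = 0.43888
Percentage = 0.43888 * 100
= 43.9


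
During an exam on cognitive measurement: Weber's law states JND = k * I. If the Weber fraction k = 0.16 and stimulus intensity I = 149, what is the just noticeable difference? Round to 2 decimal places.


JND = k * I
JND = 0.16 * 149
= 23.84


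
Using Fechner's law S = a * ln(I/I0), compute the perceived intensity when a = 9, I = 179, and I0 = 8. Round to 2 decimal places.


S = 9 * ln(179/8)
I/I0 = 22.375
ln(22.375) = 3.1079
S = 9 * 3.1079
= 27.97


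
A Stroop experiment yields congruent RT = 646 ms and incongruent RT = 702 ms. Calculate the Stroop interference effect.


Stroop effect = RT(incongruent) - RT(congruent)
= 702 - 646
= 56 ms


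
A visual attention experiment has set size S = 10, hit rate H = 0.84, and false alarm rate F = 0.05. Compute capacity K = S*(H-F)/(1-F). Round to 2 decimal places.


K = S * (H - F) / (1 - F)
H - F = 0.79
1 - F = 0.95
K = 10 * 0.79 / 0.95
= 8.32


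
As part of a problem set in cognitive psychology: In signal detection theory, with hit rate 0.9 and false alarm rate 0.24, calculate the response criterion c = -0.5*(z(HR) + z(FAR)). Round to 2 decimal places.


c = -0.5 * (z(HR) + z(FAR))
z(0.9) = 1.2816
z(0.24) = -0.7063
c = -0.5 * (1.2816 + -0.7063)
= -0.5 * 0.5753
= -0.29


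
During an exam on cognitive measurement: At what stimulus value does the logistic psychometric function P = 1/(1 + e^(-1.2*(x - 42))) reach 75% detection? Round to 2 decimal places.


At P = 0.75: 0.75 = 1/(1 + e^(-k*(x-x0)))
Solving: e^(-k*(x-x0)) = 1/3
x = x0 + ln(3)/k
ln(3) = 1.0986
x = 42 + 1.0986/1.2
= 42 + 0.9155
= 42.92


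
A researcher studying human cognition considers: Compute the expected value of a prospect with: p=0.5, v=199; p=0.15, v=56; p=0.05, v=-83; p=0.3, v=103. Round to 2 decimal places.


EU = sum(p_i * v_i)
0.5 * 199 = 99.5
0.15 * 56 = 8.4
0.05 * -83 = -4.15
0.3 * 103 = 30.9
EU = 99.5 + 8.4 + -4.15 + 30.9
= 134.65


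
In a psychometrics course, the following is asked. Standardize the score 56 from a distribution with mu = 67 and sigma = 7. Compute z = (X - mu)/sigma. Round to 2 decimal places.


z = (X - mu) / sigma
= (56 - 67) / 7
= -11 / 7
= -1.57


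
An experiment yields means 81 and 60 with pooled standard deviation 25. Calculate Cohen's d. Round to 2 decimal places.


Cohen's d = (M1 - M2) / S_pooled
= (81 - 60) / 25
= 21 / 25
= 0.84


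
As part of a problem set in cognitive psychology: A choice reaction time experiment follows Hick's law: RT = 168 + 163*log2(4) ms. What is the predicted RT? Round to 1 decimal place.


RT = 168 + 163 * log2(4)
log2(4) = 2.0
RT = 168 + 163 * 2.0
= 168 + 326.0
= 494.0 ms


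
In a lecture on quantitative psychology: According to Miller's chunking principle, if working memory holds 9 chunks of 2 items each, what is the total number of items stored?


Total items = chunks * items_per_chunk
= 9 * 2
= 18


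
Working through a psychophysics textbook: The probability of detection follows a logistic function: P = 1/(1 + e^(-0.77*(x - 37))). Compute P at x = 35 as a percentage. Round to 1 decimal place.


P(x) = 1/(1 + e^(-0.77*(35 - 37)))
Exponent = -0.77 * -2 = 1.54
e^(1.54) = 4.66459
P = 1/(1 + 4.66459) = 0.176535
Percentage = 17.7


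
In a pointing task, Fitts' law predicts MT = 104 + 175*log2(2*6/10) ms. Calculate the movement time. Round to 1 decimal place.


MT = 104 + 175 * log2(2*6/10)
2D/W = 1.2
log2(1.2) = 0.263
MT = 104 + 175 * 0.263
= 150.0 ms


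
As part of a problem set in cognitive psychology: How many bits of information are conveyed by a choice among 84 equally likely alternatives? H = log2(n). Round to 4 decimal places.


H = log2(n)
H = log2(84)
= 6.3923


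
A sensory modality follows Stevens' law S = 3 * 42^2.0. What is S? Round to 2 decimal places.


S = 3 * 42^2.0
42^2.0 = 1764.0
S = 3 * 1764.0
= 5292.00


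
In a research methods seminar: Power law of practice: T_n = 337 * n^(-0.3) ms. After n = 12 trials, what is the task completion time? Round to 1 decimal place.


T_n = 337 * 12^(-0.3)
12^(-0.3) = 0.47451
T_n = 337 * 0.47451
= 159.9 ms


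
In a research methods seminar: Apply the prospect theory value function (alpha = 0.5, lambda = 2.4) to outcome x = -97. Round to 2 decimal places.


Since x = -97 < 0, use v(x) = -lambda*(-x)^alpha
(-x) = 97
97^0.5 = 9.8489
v(-97) = -2.4 * 9.8489
= -23.64


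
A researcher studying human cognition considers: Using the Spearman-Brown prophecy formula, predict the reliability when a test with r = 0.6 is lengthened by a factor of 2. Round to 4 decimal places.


r_new = n*r / (1 + (n-1)*r)
Numerator = 2 * 0.6 = 1.2
Denominator = 1 + 1 * 0.6 = 1.6
r_new = 1.2 / 1.6
= 0.7500


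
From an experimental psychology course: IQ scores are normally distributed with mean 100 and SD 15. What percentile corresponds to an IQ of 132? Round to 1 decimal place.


z = (IQ - mean) / SD
z = (132 - 100) / 15 = 2.1333
Percentile = Phi(2.1333) * 100
Phi(2.1333) = 0.98355
= 98.4


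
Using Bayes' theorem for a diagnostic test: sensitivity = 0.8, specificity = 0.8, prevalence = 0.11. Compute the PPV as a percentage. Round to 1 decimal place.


PPV = (sens * prev) / (sens * prev + (1-spec) * (1-prev))
Numerator = 0.8 * 0.11 = 0.088
P(positive and no disease) = (1 - spec) * (1 - prev) = (1 - 0.8) * (1 - 0.11) = 0.178
Denominator = 0.088 + 0.178 = 0.266
PPV = 0.088 / 0.266 = 0.330827
As percentage = 33.1


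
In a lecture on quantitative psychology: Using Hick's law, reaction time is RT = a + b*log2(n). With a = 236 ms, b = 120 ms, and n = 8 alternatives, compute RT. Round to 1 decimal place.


RT = 236 + 120 * log2(8)
log2(8) = 3.0
RT = 236 + 120 * 3.0
= 236 + 360.0
= 596.0 ms


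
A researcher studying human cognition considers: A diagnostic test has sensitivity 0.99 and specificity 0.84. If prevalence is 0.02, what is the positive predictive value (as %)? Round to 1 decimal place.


PPV = (sens * prev) / (sens * prev + (1-spec) * (1-prev))
Numerator = 0.99 * 0.02 = 0.0198
P(positive and no disease) = (1 - spec) * (1 - prev) = (1 - 0.84) * (1 - 0.02) = 0.1568
Denominator = 0.0198 + 0.1568 = 0.1766
PPV = 0.0198 / 0.1766 = 0.112118
As percentage = 11.2


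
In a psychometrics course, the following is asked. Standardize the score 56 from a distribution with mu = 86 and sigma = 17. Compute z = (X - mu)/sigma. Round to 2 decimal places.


z = (X - mu) / sigma
= (56 - 86) / 17
= -30 / 17
= -1.76


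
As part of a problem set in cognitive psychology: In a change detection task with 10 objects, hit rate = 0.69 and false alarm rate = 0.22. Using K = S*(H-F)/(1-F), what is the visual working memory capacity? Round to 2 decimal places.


K = S * (H - F) / (1 - F)
H - F = 0.47
1 - F = 0.78
K = 10 * 0.47 / 0.78
= 6.03


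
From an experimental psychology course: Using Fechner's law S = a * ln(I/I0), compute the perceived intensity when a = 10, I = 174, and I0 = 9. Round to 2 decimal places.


S = 10 * ln(174/9)
I/I0 = 19.333333
ln(19.333333) = 2.9618
S = 10 * 2.9618
= 29.62


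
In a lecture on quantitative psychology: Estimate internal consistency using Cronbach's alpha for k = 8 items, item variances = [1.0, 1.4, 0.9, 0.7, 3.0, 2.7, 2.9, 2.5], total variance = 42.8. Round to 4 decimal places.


alpha = (k/(k-1)) * (1 - sum(s_i^2)/s_total^2)
sum(item variances) = 15.1
k/(k-1) = 8/7 = 1.142857
1 - 15.1/42.8 = 1 - 0.352804 = 0.647196
alpha = 1.142857 * 0.647196
= 0.7397


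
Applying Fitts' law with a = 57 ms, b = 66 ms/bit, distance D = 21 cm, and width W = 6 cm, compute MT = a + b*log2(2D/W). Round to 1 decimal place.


MT = 57 + 66 * log2(2*21/6)
2D/W = 7.0
log2(7.0) = 2.8074
MT = 57 + 66 * 2.8074
= 242.3 ms


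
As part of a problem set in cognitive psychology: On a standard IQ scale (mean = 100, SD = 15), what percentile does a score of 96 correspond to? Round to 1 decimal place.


z = (IQ - mean) / SD
z = (96 - 100) / 15 = -0.2667
Percentile = Phi(-0.2667) * 100
Phi(-0.2667) = 0.39485
= 39.5


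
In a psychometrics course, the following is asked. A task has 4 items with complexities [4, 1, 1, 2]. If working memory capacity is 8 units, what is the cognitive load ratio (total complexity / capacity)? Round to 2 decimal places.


Total complexity = 4 + 1 + 1 + 2 = 8
Load = total / capacity = 8 / 8
= 1.00


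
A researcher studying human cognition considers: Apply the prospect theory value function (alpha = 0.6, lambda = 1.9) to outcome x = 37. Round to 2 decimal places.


Since x = 37 >= 0, use v(x) = x^0.6
37^0.6 = 8.7281
v(37) = 8.73


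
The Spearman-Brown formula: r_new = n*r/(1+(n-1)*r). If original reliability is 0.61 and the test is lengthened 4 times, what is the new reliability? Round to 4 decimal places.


r_new = n*r / (1 + (n-1)*r)
Numerator = 4 * 0.61 = 2.44
Denominator = 1 + 3 * 0.61 = 2.83
r_new = 2.44 / 2.83
= 0.8622


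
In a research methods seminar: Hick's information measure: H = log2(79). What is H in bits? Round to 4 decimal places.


H = log2(n)
H = log2(79)
= 6.3038


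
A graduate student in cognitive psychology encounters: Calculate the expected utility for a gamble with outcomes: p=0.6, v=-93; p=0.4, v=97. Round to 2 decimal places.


EU = sum(p_i * v_i)
0.6 * -93 = -55.8
0.4 * 97 = 38.8
EU = -55.8 + 38.8
= -17.00


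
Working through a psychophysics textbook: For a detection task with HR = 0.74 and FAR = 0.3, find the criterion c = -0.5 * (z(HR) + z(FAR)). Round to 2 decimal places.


c = -0.5 * (z(HR) + z(FAR))
z(0.74) = 0.6433
z(0.3) = -0.5244
c = -0.5 * (0.6433 + -0.5244)
= -0.5 * 0.1189
= -0.06


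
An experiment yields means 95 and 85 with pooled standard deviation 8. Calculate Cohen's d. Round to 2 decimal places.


Cohen's d = (M1 - M2) / S_pooled
= (95 - 85) / 8
= 10 / 8
= 1.25


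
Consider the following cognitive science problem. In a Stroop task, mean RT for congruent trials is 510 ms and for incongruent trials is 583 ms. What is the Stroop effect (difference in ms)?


Stroop effect = RT(incongruent) - RT(congruent)
= 583 - 510
= 73 ms


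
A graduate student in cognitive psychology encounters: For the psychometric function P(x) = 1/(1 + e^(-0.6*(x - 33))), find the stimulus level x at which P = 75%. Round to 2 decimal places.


At P = 0.75: 0.75 = 1/(1 + e^(-k*(x-x0)))
Solving: e^(-k*(x-x0)) = 1/3
x = x0 + ln(3)/k
ln(3) = 1.0986
x = 33 + 1.0986/0.6
= 33 + 1.831
= 34.83


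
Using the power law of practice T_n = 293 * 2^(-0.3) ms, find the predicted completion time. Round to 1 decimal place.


T_n = 293 * 2^(-0.3)
2^(-0.3) = 0.812252
T_n = 293 * 0.812252
= 238.0 ms


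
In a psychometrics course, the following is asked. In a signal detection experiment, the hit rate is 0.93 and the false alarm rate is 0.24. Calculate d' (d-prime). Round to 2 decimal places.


d' = z(HR) - z(FAR)
z(0.93) = 1.4758
z(0.24) = -0.7063
d' = 1.4758 - -0.7063
= 2.18


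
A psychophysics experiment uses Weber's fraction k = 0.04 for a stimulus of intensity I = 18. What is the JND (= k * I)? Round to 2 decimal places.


JND = k * I
JND = 0.04 * 18
= 0.72


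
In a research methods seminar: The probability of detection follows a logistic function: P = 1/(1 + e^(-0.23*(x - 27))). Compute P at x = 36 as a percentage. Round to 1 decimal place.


P(x) = 1/(1 + e^(-0.23*(36 - 27)))
Exponent = -0.23 * 9 = -2.07
e^(-2.07) = 0.126186
P = 1/(1 + 0.126186) = 0.887953
Percentage = 88.8


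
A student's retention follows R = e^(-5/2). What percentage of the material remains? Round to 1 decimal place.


R = e^(-t/S)
-t/S = -5/2 = -2.5
R = e^(-2.5) = 0.082085
Percentage = 0.082085 * 100
= 8.2


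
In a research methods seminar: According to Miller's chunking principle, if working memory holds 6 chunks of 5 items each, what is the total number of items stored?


Total items = chunks * items_per_chunk
= 6 * 5
= 30


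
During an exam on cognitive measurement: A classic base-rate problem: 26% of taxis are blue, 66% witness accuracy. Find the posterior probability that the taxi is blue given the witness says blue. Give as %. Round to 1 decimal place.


P(blue | says blue) = P(says blue | blue)*P(blue) / [P(says blue | blue)*P(blue) + P(says blue | not blue)*P(not blue)]
Numerator = 0.66 * 0.26 = 0.1716
False identification = 0.34 * 0.74 = 0.2516
P = 0.1716 / (0.1716 + 0.2516)
= 0.1716 / 0.4232
As percentage = 40.5


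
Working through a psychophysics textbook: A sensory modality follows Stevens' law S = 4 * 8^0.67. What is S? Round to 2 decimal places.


S = 4 * 8^0.67
8^0.67 = 4.0278
S = 4 * 4.0278
= 16.11


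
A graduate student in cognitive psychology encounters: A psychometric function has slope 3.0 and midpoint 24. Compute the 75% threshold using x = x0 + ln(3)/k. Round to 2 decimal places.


At P = 0.75: 0.75 = 1/(1 + e^(-k*(x-x0)))
Solving: e^(-k*(x-x0)) = 1/3
x = x0 + ln(3)/k
ln(3) = 1.0986
x = 24 + 1.0986/3.0
= 24 + 0.3662
= 24.37


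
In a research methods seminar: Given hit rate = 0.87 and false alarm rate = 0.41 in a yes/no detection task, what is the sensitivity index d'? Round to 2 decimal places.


d' = z(HR) - z(FAR)
z(0.87) = 1.1264
z(0.41) = -0.2275
d' = 1.1264 - -0.2275
= 1.35


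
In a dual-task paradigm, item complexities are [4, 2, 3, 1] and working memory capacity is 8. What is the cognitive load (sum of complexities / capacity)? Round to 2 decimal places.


Total complexity = 4 + 2 + 3 + 1 = 10
Load = total / capacity = 10 / 8
= 1.25


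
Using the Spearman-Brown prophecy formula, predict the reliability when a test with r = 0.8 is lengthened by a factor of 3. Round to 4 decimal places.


r_new = n*r / (1 + (n-1)*r)
Numerator = 3 * 0.8 = 2.4
Denominator = 1 + 2 * 0.8 = 2.6
r_new = 2.4 / 2.6
= 0.9231


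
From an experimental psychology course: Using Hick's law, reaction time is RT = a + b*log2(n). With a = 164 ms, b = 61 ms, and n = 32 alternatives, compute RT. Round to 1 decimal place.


RT = 164 + 61 * log2(32)
log2(32) = 5.0
RT = 164 + 61 * 5.0
= 164 + 305.0
= 469.0 ms


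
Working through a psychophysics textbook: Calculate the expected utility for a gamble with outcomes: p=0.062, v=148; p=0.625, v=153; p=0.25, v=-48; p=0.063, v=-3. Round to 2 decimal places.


EU = sum(p_i * v_i)
0.062 * 148 = 9.176
0.625 * 153 = 95.625
0.25 * -48 = -12.0
0.063 * -3 = -0.189
EU = 9.176 + 95.625 + -12.0 + -0.189
= 92.61


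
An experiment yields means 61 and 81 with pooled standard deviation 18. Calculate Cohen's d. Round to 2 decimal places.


Cohen's d = (M1 - M2) / S_pooled
= (61 - 81) / 18
= -20 / 18
= -1.11


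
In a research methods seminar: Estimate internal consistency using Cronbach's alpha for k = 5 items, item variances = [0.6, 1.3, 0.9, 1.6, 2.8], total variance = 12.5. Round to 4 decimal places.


alpha = (k/(k-1)) * (1 - sum(s_i^2)/s_total^2)
sum(item variances) = 7.2
k/(k-1) = 5/4 = 1.25
1 - 7.2/12.5 = 1 - 0.576 = 0.424
alpha = 1.25 * 0.424
= 0.5300


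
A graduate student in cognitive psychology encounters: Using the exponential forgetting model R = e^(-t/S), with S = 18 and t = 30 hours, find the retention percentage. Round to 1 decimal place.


R = e^(-t/S)
-t/S = -30/18 = -1.666667
R = e^(-1.666667) = 0.188876
Percentage = 0.188876 * 100
= 18.9


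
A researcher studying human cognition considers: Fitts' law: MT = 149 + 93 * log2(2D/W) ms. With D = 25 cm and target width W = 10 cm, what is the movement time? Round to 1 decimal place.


MT = 149 + 93 * log2(2*25/10)
2D/W = 5.0
log2(5.0) = 2.3219
MT = 149 + 93 * 2.3219
= 364.9 ms


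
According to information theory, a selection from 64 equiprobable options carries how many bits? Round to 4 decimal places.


H = log2(n)
H = log2(64)
= 6.0000


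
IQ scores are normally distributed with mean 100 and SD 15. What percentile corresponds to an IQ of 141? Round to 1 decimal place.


z = (IQ - mean) / SD
z = (141 - 100) / 15 = 2.7333
Percentile = Phi(2.7333) * 100
Phi(2.7333) = 0.996865
= 99.7


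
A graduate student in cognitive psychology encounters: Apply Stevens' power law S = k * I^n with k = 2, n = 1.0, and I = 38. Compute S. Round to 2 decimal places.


S = 2 * 38^1.0
38^1.0 = 38.0
S = 2 * 38.0
= 76.00


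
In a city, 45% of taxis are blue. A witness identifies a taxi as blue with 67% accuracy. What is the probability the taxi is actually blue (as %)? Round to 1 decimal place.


P(blue | says blue) = P(says blue | blue)*P(blue) / [P(says blue | blue)*P(blue) + P(says blue | not blue)*P(not blue)]
Numerator = 0.67 * 0.45 = 0.3015
False identification = 0.33 * 0.55 = 0.1815
P = 0.3015 / (0.3015 + 0.1815)
= 0.3015 / 0.483
As percentage = 62.4


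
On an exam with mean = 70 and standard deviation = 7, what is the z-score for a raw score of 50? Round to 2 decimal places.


z = (X - mu) / sigma
= (50 - 70) / 7
= -20 / 7
= -2.86


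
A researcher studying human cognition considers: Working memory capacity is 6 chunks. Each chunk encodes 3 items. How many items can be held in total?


Total items = chunks * items_per_chunk
= 6 * 3
= 18


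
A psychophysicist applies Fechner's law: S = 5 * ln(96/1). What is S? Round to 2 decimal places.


S = 5 * ln(96/1)
I/I0 = 96.0
ln(96.0) = 4.5643
S = 5 * 4.5643
= 22.82


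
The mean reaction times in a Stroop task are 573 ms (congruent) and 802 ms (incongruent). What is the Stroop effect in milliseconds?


Stroop effect = RT(incongruent) - RT(congruent)
= 802 - 573
= 229 ms


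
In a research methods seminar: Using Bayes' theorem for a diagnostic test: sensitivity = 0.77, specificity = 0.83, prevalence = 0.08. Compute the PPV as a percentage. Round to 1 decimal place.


PPV = (sens * prev) / (sens * prev + (1-spec) * (1-prev))
Numerator = 0.77 * 0.08 = 0.0616
P(positive and no disease) = (1 - spec) * (1 - prev) = (1 - 0.83) * (1 - 0.08) = 0.1564
Denominator = 0.0616 + 0.1564 = 0.218
PPV = 0.0616 / 0.218 = 0.282569
As percentage = 28.3


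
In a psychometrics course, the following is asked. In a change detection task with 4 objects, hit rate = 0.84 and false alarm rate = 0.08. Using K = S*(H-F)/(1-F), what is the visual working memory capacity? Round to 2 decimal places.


K = S * (H - F) / (1 - F)
H - F = 0.76
1 - F = 0.92
K = 4 * 0.76 / 0.92
= 3.30


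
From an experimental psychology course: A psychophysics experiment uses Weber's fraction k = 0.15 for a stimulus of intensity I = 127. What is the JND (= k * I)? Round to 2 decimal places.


JND = k * I
JND = 0.15 * 127
= 19.05


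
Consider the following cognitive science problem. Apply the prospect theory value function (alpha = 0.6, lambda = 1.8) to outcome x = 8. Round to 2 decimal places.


Since x = 8 >= 0, use v(x) = x^0.6
8^0.6 = 3.4822
v(8) = 3.48


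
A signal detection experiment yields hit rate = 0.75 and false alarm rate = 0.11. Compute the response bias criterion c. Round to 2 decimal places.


c = -0.5 * (z(HR) + z(FAR))
z(0.75) = 0.6745
z(0.11) = -1.2265
c = -0.5 * (0.6745 + -1.2265)
= -0.5 * -0.552
= 0.28


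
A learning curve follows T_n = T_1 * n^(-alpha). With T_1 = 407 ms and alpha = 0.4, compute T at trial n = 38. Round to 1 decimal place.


T_n = 407 * 38^(-0.4)
38^(-0.4) = 0.233392
T_n = 407 * 0.233392
= 95.0 ms


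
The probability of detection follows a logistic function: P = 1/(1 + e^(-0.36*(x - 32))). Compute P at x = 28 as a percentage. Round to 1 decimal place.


P(x) = 1/(1 + e^(-0.36*(28 - 32)))
Exponent = -0.36 * -4 = 1.44
e^(1.44) = 4.220696
P = 1/(1 + 4.220696) = 0.191545
Percentage = 19.2


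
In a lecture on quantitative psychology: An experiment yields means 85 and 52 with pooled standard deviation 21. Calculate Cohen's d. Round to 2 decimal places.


Cohen's d = (M1 - M2) / S_pooled
= (85 - 52) / 21
= 33 / 21
= 1.57


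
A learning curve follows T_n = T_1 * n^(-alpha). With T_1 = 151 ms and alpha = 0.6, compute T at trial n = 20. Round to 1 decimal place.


T_n = 151 * 20^(-0.6)
20^(-0.6) = 0.165723
T_n = 151 * 0.165723
= 25.0 ms


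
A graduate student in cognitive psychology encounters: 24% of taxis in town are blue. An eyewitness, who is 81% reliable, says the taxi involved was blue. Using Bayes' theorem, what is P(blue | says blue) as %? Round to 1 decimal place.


P(blue | says blue) = P(says blue | blue)*P(blue) / [P(says blue | blue)*P(blue) + P(says blue | not blue)*P(not blue)]
Numerator = 0.81 * 0.24 = 0.1944
False identification = 0.19 * 0.76 = 0.1444
P = 0.1944 / (0.1944 + 0.1444)
= 0.1944 / 0.3388
As percentage = 57.4


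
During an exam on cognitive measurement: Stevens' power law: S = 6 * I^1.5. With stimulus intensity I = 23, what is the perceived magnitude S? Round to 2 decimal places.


S = 6 * 23^1.5
23^1.5 = 110.3041
S = 6 * 110.3041
= 661.82


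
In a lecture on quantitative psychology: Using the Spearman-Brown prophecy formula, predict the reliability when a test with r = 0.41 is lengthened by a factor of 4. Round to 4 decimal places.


r_new = n*r / (1 + (n-1)*r)
Numerator = 4 * 0.41 = 1.64
Denominator = 1 + 3 * 0.41 = 2.23
r_new = 1.64 / 2.23
= 0.7354


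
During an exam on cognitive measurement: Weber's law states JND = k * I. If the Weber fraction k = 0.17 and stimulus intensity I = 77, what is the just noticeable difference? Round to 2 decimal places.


JND = k * I
JND = 0.17 * 77
= 13.09


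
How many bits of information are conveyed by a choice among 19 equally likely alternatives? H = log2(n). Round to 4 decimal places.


H = log2(n)
H = log2(19)
= 4.2479


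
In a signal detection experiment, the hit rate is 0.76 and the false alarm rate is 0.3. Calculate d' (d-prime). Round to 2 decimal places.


d' = z(HR) - z(FAR)
z(0.76) = 0.7063
z(0.3) = -0.5244
d' = 0.7063 - -0.5244
= 1.23


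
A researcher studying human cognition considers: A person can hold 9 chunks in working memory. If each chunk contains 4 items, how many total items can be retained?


Total items = chunks * items_per_chunk
= 9 * 4
= 36


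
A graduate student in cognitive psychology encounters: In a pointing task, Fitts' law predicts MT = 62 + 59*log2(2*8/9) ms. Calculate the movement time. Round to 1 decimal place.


MT = 62 + 59 * log2(2*8/9)
2D/W = 1.777778
log2(1.777778) = 0.8301
MT = 62 + 59 * 0.8301
= 111.0 ms


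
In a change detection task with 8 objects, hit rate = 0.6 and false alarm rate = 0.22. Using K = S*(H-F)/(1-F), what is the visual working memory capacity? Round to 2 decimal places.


K = S * (H - F) / (1 - F)
H - F = 0.38
1 - F = 0.78
K = 8 * 0.38 / 0.78
= 3.90


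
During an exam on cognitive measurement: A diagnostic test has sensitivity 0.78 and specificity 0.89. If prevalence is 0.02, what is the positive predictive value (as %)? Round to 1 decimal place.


PPV = (sens * prev) / (sens * prev + (1-spec) * (1-prev))
Numerator = 0.78 * 0.02 = 0.0156
P(positive and no disease) = (1 - spec) * (1 - prev) = (1 - 0.89) * (1 - 0.02) = 0.1078
Denominator = 0.0156 + 0.1078 = 0.1234
PPV = 0.0156 / 0.1234 = 0.126418
As percentage = 12.6


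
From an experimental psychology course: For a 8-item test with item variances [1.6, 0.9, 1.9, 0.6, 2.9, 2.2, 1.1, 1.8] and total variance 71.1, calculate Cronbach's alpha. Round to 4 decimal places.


alpha = (k/(k-1)) * (1 - sum(s_i^2)/s_total^2)
sum(item variances) = 13.0
k/(k-1) = 8/7 = 1.142857
1 - 13.0/71.1 = 1 - 0.182841 = 0.817159
alpha = 1.142857 * 0.817159
= 0.9339


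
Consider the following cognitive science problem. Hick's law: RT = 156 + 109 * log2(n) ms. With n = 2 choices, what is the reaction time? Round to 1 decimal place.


RT = 156 + 109 * log2(2)
log2(2) = 1.0
RT = 156 + 109 * 1.0
= 156 + 109.0
= 265.0 ms


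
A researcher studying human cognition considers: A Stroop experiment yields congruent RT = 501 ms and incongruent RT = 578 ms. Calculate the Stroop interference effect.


Stroop effect = RT(incongruent) - RT(congruent)
= 578 - 501
= 77 ms


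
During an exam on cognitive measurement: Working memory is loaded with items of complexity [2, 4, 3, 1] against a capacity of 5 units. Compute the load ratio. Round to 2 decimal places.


Total complexity = 2 + 4 + 3 + 1 = 10
Load = total / capacity = 10 / 5
= 2.00


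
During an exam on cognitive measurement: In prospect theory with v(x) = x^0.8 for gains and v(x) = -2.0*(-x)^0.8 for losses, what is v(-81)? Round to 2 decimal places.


Since x = -81 < 0, use v(x) = -lambda*(-x)^alpha
(-x) = 81
81^0.8 = 33.6347
v(-81) = -2.0 * 33.6347
= -67.27


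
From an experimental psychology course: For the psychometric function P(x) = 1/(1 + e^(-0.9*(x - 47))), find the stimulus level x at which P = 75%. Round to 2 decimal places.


At P = 0.75: 0.75 = 1/(1 + e^(-k*(x-x0)))
Solving: e^(-k*(x-x0)) = 1/3
x = x0 + ln(3)/k
ln(3) = 1.0986
x = 47 + 1.0986/0.9
= 47 + 1.2207
= 48.22


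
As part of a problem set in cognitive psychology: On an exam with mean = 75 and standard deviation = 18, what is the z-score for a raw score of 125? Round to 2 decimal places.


z = (X - mu) / sigma
= (125 - 75) / 18
= 50 / 18
= 2.78


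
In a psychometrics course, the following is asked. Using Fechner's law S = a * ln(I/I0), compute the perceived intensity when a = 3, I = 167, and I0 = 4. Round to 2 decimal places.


S = 3 * ln(167/4)
I/I0 = 41.75
ln(41.75) = 3.7317
S = 3 * 3.7317
= 11.20


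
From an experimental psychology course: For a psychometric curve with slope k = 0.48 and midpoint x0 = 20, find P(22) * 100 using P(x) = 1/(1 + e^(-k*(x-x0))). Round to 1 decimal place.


P(x) = 1/(1 + e^(-0.48*(22 - 20)))
Exponent = -0.48 * 2 = -0.96
e^(-0.96) = 0.382893
P = 1/(1 + 0.382893) = 0.723122
Percentage = 72.3


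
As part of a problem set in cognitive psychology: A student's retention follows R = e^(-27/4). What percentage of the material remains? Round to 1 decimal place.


R = e^(-t/S)
-t/S = -27/4 = -6.75
R = e^(-6.75) = 0.001171
Percentage = 0.001171 * 100
= 0.1


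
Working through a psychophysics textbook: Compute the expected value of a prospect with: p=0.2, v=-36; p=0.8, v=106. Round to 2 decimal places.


EU = sum(p_i * v_i)
0.2 * -36 = -7.2
0.8 * 106 = 84.8
EU = -7.2 + 84.8
= 77.60


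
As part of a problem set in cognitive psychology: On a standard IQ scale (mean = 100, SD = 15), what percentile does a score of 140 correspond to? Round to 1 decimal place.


z = (IQ - mean) / SD
z = (140 - 100) / 15 = 2.6667
Percentile = Phi(2.6667) * 100
Phi(2.6667) = 0.99617
= 99.6


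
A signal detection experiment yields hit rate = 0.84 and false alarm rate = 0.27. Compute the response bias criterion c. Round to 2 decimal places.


c = -0.5 * (z(HR) + z(FAR))
z(0.84) = 0.9945
z(0.27) = -0.6128
c = -0.5 * (0.9945 + -0.6128)
= -0.5 * 0.3817
= -0.19


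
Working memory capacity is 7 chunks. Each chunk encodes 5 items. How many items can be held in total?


Total items = chunks * items_per_chunk
= 7 * 5
= 35


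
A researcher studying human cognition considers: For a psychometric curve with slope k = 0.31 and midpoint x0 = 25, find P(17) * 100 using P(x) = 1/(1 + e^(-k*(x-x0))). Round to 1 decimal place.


P(x) = 1/(1 + e^(-0.31*(17 - 25)))
Exponent = -0.31 * -8 = 2.48
e^(2.48) = 11.941264
P = 1/(1 + 11.941264) = 0.077272
Percentage = 7.7


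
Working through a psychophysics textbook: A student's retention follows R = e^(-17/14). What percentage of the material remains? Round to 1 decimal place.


R = e^(-t/S)
-t/S = -17/14 = -1.214286
R = e^(-1.214286) = 0.296922
Percentage = 0.296922 * 100
= 29.7


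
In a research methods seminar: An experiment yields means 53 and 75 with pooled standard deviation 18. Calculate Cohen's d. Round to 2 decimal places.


Cohen's d = (M1 - M2) / S_pooled
= (53 - 75) / 18
= -22 / 18
= -1.22


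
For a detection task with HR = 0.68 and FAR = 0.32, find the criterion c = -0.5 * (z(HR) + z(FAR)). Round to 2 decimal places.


c = -0.5 * (z(HR) + z(FAR))
z(0.68) = 0.4677
z(0.32) = -0.4677
c = -0.5 * (0.4677 + -0.4677)
= -0.5 * 0.0
= 0.00


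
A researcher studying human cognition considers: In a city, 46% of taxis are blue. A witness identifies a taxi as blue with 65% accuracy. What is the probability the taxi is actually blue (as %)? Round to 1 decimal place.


P(blue | says blue) = P(says blue | blue)*P(blue) / [P(says blue | blue)*P(blue) + P(says blue | not blue)*P(not blue)]
Numerator = 0.65 * 0.46 = 0.299
False identification = 0.35 * 0.54 = 0.189
P = 0.299 / (0.299 + 0.189)
= 0.299 / 0.488
As percentage = 61.3


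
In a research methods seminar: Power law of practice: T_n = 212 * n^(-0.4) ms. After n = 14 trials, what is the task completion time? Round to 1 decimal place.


T_n = 212 * 14^(-0.4)
14^(-0.4) = 0.347976
T_n = 212 * 0.347976
= 73.8 ms


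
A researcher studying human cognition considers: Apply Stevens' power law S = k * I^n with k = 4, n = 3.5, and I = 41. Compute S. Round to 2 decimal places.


S = 4 * 41^3.5
41^3.5 = 441309.7256
S = 4 * 441309.7256
= 1765238.90


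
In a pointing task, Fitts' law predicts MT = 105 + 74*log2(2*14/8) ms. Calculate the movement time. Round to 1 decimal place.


MT = 105 + 74 * log2(2*14/8)
2D/W = 3.5
log2(3.5) = 1.8074
MT = 105 + 74 * 1.8074
= 238.7 ms


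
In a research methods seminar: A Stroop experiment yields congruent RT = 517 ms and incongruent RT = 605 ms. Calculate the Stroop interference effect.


Stroop effect = RT(incongruent) - RT(congruent)
= 605 - 517
= 88 ms


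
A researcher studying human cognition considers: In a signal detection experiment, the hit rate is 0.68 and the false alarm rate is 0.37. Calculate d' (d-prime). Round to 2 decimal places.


d' = z(HR) - z(FAR)
z(0.68) = 0.4677
z(0.37) = -0.3319
d' = 0.4677 - -0.3319
= 0.80


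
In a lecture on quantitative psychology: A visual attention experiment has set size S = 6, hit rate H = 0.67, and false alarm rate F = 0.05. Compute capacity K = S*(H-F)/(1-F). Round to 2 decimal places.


K = S * (H - F) / (1 - F)
H - F = 0.62
1 - F = 0.95
K = 6 * 0.62 / 0.95
= 3.92


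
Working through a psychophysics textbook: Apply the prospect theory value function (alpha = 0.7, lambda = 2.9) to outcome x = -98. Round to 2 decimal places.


Since x = -98 < 0, use v(x) = -lambda*(-x)^alpha
(-x) = 98
98^0.7 = 24.7661
v(-98) = -2.9 * 24.7661
= -71.82


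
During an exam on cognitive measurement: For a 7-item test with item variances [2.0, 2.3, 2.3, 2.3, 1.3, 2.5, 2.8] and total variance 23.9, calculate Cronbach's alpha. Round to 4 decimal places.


alpha = (k/(k-1)) * (1 - sum(s_i^2)/s_total^2)
sum(item variances) = 15.5
k/(k-1) = 7/6 = 1.166667
1 - 15.5/23.9 = 1 - 0.648536 = 0.351464
alpha = 1.166667 * 0.351464
= 0.4100


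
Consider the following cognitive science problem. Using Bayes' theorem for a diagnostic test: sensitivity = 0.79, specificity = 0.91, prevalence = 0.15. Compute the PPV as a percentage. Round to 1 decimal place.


PPV = (sens * prev) / (sens * prev + (1-spec) * (1-prev))
Numerator = 0.79 * 0.15 = 0.1185
P(positive and no disease) = (1 - spec) * (1 - prev) = (1 - 0.91) * (1 - 0.15) = 0.0765
Denominator = 0.1185 + 0.0765 = 0.195
PPV = 0.1185 / 0.195 = 0.607692
As percentage = 60.8


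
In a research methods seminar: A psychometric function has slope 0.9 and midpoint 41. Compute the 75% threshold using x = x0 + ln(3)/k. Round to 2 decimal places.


At P = 0.75: 0.75 = 1/(1 + e^(-k*(x-x0)))
Solving: e^(-k*(x-x0)) = 1/3
x = x0 + ln(3)/k
ln(3) = 1.0986
x = 41 + 1.0986/0.9
= 41 + 1.2207
= 42.22


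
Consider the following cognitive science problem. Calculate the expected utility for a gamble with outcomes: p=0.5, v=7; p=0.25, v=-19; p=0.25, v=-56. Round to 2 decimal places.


EU = sum(p_i * v_i)
0.5 * 7 = 3.5
0.25 * -19 = -4.75
0.25 * -56 = -14.0
EU = 3.5 + -4.75 + -14.0
= -15.25


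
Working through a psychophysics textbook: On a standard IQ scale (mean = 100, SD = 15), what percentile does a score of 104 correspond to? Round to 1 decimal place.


z = (IQ - mean) / SD
z = (104 - 100) / 15 = 0.2667
Percentile = Phi(0.2667) * 100
Phi(0.2667) = 0.60515
= 60.5


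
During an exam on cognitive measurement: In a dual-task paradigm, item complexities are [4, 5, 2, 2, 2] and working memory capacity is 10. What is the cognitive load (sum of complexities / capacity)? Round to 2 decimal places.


Total complexity = 4 + 5 + 2 + 2 + 2 = 15
Load = total / capacity = 15 / 10
= 1.50


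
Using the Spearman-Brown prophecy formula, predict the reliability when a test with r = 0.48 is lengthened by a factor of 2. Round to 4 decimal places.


r_new = n*r / (1 + (n-1)*r)
Numerator = 2 * 0.48 = 0.96
Denominator = 1 + 1 * 0.48 = 1.48
r_new = 0.96 / 1.48
= 0.6486


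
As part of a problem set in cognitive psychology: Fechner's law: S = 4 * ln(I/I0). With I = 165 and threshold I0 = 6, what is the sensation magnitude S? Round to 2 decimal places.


S = 4 * ln(165/6)
I/I0 = 27.5
ln(27.5) = 3.3142
S = 4 * 3.3142
= 13.26


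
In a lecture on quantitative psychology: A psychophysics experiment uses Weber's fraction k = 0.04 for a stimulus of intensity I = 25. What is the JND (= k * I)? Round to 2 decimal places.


JND = k * I
JND = 0.04 * 25
= 1.00


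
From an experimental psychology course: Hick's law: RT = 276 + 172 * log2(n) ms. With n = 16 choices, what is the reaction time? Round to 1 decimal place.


RT = 276 + 172 * log2(16)
log2(16) = 4.0
RT = 276 + 172 * 4.0
= 276 + 688.0
= 964.0 ms


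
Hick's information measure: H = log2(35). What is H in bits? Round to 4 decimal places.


H = log2(n)
H = log2(35)
= 5.1293


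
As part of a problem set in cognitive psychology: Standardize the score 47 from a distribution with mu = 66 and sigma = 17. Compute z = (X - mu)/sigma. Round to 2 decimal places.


z = (X - mu) / sigma
= (47 - 66) / 17
= -19 / 17
= -1.12


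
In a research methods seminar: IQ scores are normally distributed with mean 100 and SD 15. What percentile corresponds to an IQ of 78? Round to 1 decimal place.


z = (IQ - mean) / SD
z = (78 - 100) / 15 = -1.4667
Percentile = Phi(-1.4667) * 100
Phi(-1.4667) = 0.071229
= 7.1


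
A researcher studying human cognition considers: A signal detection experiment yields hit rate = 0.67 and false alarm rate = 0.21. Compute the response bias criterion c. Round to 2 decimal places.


c = -0.5 * (z(HR) + z(FAR))
z(0.67) = 0.4399
z(0.21) = -0.8064
c = -0.5 * (0.4399 + -0.8064)
= -0.5 * -0.3665
= 0.18


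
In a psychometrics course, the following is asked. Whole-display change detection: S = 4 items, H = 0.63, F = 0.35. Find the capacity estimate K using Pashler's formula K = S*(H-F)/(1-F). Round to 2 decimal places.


K = S * (H - F) / (1 - F)
H - F = 0.28
1 - F = 0.65
K = 4 * 0.28 / 0.65
= 1.72


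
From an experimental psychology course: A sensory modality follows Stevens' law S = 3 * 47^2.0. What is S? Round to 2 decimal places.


S = 3 * 47^2.0
47^2.0 = 2209.0
S = 3 * 2209.0
= 6627.00


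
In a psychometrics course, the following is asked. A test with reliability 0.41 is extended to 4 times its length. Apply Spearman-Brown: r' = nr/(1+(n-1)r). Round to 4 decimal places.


r_new = n*r / (1 + (n-1)*r)
Numerator = 4 * 0.41 = 1.64
Denominator = 1 + 3 * 0.41 = 2.23
r_new = 1.64 / 2.23
= 0.7354
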